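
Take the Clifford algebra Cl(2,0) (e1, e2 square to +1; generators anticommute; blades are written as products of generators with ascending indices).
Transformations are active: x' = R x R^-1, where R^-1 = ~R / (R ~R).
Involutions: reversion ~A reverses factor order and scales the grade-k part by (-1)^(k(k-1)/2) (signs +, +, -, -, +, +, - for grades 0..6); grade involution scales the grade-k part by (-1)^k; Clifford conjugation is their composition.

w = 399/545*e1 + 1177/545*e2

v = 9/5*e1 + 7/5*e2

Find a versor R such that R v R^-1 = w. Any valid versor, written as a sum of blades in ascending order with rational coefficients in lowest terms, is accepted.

The midline construction: v and w both square to 26/5, so reflecting in their sum 276/109*e1 + 388/109*e2 exchanges them.
Answer: 276/109*e1 + 388/109*e2


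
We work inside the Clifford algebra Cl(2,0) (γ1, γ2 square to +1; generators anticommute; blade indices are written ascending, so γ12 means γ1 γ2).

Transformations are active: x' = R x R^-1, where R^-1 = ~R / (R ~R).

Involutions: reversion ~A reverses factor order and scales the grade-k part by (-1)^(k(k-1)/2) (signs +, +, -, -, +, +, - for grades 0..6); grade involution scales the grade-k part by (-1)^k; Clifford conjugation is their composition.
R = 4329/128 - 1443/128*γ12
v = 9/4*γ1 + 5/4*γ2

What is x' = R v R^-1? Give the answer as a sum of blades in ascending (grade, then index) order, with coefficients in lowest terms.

~R = 4329/128 + 1443/128*γ12, and R ~R = 10411245/8192, so R^-1 = ~R / (10411245/8192).
R v = 15873/256*γ1 + 4329/64*γ2
Answer: 21/20*γ1 + 47/20*γ2


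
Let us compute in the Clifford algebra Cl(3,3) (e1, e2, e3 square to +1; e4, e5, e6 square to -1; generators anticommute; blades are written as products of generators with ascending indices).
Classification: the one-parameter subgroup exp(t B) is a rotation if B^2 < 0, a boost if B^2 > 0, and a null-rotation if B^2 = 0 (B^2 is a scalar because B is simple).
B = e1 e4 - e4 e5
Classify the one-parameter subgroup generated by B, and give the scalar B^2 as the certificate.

B^2 term by term: the squares give (1)^2*(e1 e4)^2 + (-1)^2*(e4 e5)^2 = 1*(+1) + 1*(-1) = 0 (each basis 2-blade squares to minus the product of its generators' squares); cross terms between blades sharing an index anticommute and cancel. So B^2 = 0.
Answer: null-rotation, certificate B^2 = 0. Note: conjugating B changes its blade decomposition but never the scalar B^2 = 0, whose sign settles the classification.


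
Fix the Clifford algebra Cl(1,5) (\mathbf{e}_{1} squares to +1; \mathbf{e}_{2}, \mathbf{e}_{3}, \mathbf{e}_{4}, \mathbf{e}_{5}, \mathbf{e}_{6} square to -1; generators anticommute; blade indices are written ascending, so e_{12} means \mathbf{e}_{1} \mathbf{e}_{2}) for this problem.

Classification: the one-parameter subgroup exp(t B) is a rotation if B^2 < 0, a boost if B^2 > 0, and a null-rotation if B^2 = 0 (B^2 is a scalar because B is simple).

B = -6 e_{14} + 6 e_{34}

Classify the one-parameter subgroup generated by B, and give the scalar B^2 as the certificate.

B^2 term by term: the squares give (-6)^2*(e_{14})^2 + (6)^2*(e_{34})^2 = 36*(+1) + 36*(-1) = 0 (each basis 2-blade squares to minus the product of its generators' squares); cross terms between blades sharing an index anticommute and cancel. So B^2 = 0.
Answer: null-rotation, certificate B^2 = 0. Certificate logic: 0 is a conjugation-invariant scalar, so its sign fixes rotation versus boost versus null-rotation outright.


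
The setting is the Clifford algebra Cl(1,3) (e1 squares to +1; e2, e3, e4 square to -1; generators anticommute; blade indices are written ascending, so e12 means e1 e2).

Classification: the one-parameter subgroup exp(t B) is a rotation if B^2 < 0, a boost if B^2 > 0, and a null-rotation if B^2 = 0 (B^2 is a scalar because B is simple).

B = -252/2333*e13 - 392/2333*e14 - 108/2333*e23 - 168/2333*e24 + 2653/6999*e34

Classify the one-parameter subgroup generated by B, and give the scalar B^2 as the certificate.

B^2 term by term: the squares give (-252/2333)^2*(e13)^2 + (-392/2333)^2*(e14)^2 + (-108/2333)^2*(e23)^2 + (-168/2333)^2*(e24)^2 + (2653/6999)^2*(e34)^2 = 63504/5442889*(+1) + 153664/5442889*(+1) + 11664/5442889*(-1) + 28224/5442889*(-1) + 7038409/48986001*(-1) = -1/9 (each basis 2-blade squares to minus the product of its generators' squares); cross terms between blades sharing an index anticommute and cancel; the commuting (index-disjoint) pairs give grade-4 terms 2*c*c'*(blade product), which cancel blade by blade — e1234: -84672/5442889 + 84672/5442889 = 0 — confirming B is simple. So B^2 = -1/9.
Answer: rotation, certificate B^2 = -1/9. Certificate logic: -1/9 is a conjugation-invariant scalar, so its sign fixes rotation versus boost versus null-rotation outright.


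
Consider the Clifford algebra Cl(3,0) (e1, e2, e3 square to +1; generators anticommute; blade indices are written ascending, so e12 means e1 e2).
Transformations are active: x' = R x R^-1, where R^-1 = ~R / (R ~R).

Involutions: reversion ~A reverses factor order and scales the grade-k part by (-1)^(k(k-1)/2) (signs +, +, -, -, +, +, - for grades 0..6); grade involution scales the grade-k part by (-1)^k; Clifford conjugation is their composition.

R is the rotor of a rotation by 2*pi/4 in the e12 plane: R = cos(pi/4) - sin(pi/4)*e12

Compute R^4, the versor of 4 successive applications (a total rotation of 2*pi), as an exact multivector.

Rotor phase runs at HALF the rotation angle; powers of one rotor simply add phase, so after 4 steps in e12 the phase is 4*pi/4 = pi and R^4 = cos(pi) - sin(pi)*e12.
cos(pi) = -1 and sin(pi) = 0, so R^4 = -1. The total rotation 2*pi is 1 full turn, so every vector returns to itself, yet the rotor is -1, on the OTHER sheet of the double cover (an odd number of 2*pi turns).
Answer: -1


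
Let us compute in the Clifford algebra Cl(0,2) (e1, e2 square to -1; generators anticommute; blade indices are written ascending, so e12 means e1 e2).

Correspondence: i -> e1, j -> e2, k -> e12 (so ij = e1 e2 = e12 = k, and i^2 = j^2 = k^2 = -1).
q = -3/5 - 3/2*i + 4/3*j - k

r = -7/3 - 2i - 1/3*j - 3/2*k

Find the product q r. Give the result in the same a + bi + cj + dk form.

In blades: q = -3/5 - 3/2*e1 + 4/3*e2 - e12, r = -7/3 - 2*e1 - 1/3*e2 - 3/2*e12.
Distribute q over r term by term (generator squares from the signature, products reordered to ascending indices): (-3/5)*r = 7/5 + 6/5*e1 + 1/5*e2 + 9/10*e12; (-3/2*e1)*r = -3 + 7/2*e1 - 9/4*e2 + 1/2*e12; (4/3*e2)*r = 4/9 - 2*e1 - 28/9*e2 + 8/3*e12; (-e12)*r = -3/2 - 1/3*e1 + 2*e2 + 7/3*e12.
Sum: -239/90 + 71/30*e1 - 569/180*e2 + 32/5*e12; translating back through the correspondence:
Answer: -239/90 + 71/30*i - 569/180*j + 32/5*k


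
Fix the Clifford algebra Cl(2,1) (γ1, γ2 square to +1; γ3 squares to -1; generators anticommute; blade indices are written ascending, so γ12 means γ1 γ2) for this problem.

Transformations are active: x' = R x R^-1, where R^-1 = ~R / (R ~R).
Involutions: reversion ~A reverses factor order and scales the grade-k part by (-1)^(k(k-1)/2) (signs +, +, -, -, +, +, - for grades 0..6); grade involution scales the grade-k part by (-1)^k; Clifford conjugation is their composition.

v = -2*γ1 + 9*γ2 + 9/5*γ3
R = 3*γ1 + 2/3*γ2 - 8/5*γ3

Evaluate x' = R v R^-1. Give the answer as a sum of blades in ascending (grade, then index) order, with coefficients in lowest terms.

~R = 3*γ1 + 2/3*γ2 - 8/5*γ3, and R ~R = 1549/225, so R^-1 = ~R / (1549/225).
R v = 72/25 + 85/3*γ12 + 11/5*γ13 + 78/5*γ23
Answer: 6986/1549*γ1 - 13077/1549*γ2 - 24309/7745*γ3


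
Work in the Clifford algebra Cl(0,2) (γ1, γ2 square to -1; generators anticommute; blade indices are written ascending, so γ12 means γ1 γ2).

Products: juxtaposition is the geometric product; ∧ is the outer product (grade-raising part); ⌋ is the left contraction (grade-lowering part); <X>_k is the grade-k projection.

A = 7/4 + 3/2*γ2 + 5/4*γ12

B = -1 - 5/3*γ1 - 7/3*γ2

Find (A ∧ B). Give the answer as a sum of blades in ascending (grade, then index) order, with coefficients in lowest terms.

step 1: -7/4 - 35/12*γ1 - 67/12*γ2 + 5/4*γ12
Answer: -7/4 - 35/12*γ1 - 67/12*γ2 + 5/4*γ12


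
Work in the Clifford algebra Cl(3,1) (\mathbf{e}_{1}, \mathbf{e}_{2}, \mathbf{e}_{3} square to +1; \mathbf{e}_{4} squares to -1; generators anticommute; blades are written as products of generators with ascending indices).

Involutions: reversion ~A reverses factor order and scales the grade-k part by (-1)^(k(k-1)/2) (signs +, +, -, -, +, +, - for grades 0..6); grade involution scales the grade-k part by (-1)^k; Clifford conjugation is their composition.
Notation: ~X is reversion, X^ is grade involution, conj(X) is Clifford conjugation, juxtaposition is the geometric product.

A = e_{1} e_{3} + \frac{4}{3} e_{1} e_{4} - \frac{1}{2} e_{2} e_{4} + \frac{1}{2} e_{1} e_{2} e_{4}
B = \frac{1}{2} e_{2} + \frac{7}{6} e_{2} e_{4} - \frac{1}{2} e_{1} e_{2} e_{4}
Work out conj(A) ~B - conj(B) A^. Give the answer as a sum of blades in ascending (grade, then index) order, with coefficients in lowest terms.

first term: -\frac{1}{3} - \frac{1}{3} e_{1} + \frac{2}{3} e_{2} - \frac{1}{4} e_{4} + \frac{14}{9} e_{1} e_{2} - \frac{1}{4} e_{1} e_{4} + \frac{1}{2} e_{1} e_{2} e_{3} + \frac{2}{3} e_{1} e_{2} e_{4} - \frac{1}{2} e_{2} e_{3} e_{4} - \frac{7}{6} e_{1} e_{2} e_{3} e_{4}
second term: \frac{5}{6} + \frac{5}{6} e_{1} + \frac{2}{3} e_{2} + \frac{1}{4} e_{4} + \frac{14}{9} e_{1} e_{2} - \frac{1}{4} e_{1} e_{4} + \frac{1}{2} e_{1} e_{2} e_{3} + \frac{2}{3} e_{1} e_{2} e_{4} + \frac{1}{2} e_{2} e_{3} e_{4} + \frac{7}{6} e_{1} e_{2} e_{3} e_{4}
Answer: -\frac{7}{6} - \frac{7}{6} e_{1} - \frac{1}{2} e_{4} - e_{2} e_{3} e_{4} - \frac{7}{3} e_{1} e_{2} e_{3} e_{4}


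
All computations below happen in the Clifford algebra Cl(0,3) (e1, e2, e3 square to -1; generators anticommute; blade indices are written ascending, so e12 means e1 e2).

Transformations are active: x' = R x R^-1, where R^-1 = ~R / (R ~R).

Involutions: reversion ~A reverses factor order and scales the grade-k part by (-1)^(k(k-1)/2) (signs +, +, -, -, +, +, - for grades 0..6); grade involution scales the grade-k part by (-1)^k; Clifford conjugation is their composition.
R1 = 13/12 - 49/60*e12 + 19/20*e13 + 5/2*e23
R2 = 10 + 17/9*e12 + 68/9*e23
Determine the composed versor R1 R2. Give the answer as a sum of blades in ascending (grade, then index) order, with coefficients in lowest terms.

Distribute over the terms of R2 (each basis-blade product reordered to ascending indices, repeated generators contracted through their squares):
R1 (10) = 65/6 - 49/6*e12 + 19/2*e13 + 25*e23
R1 (17/9*e12) = 833/540 + 221/108*e12 + 85/18*e13 - 323/180*e23
R1 (68/9*e23) = -170/9 + 323/45*e12 + 833/135*e13 + 221/27*e23
Summing the partial products and collecting blades:
Answer: -3517/540 + 571/540*e12 + 2753/135*e13 + 16951/540*e23


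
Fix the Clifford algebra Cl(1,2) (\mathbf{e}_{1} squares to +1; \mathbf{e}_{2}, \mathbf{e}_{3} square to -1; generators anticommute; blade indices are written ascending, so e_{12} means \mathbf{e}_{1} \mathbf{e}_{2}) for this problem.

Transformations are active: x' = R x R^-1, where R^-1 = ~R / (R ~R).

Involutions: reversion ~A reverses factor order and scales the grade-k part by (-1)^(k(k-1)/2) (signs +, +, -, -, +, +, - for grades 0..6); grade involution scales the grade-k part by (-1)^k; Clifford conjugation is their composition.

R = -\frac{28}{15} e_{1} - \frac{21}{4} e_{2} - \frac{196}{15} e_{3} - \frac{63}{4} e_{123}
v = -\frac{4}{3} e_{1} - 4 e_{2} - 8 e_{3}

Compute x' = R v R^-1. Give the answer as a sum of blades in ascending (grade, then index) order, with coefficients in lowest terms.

~R = -\frac{28}{15} e_{1} - \frac{21}{4} e_{2} - \frac{196}{15} e_{3} + \frac{63}{4} e_{123}, and R ~R = \frac{7987}{150}, so R^-1 = ~R / (\frac{7987}{150}).
R v = -\frac{5537}{45} - \frac{1883}{15} e_{12} + \frac{2723}{45} e_{13} + \frac{161}{15} e_{23}
Answer: \frac{5297}{1467} e_{1} - \frac{1228}{163} e_{2} - \frac{8617}{1467} e_{3}


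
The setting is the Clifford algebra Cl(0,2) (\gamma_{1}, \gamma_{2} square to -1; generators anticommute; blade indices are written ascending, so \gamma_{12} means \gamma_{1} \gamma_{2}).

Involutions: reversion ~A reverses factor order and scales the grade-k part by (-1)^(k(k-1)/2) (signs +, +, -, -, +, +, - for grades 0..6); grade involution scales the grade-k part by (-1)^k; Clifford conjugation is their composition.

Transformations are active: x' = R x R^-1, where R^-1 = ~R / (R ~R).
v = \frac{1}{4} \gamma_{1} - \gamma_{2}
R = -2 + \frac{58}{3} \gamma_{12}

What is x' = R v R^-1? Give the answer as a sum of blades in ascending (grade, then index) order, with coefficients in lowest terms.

~R = -2 - \frac{58}{3} \gamma_{12}, and R ~R = \frac{3400}{9}, so R^-1 = ~R / (\frac{3400}{9}).
R v = \frac{113}{6} \gamma_{1} + \frac{41}{6} \gamma_{2}
Answer: -\frac{191}{425} \gamma_{1} + \frac{1577}{1700} \gamma_{2}


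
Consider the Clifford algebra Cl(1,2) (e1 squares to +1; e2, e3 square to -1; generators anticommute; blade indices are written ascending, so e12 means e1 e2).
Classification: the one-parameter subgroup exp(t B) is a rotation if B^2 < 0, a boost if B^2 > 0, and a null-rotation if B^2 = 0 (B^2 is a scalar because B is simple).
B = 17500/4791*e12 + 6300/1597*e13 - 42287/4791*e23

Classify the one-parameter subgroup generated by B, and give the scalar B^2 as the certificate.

B^2 term by term: the squares give (17500/4791)^2*(e12)^2 + (6300/1597)^2*(e13)^2 + (-42287/4791)^2*(e23)^2 = 306250000/22953681*(+1) + 39690000/2550409*(+1) + 1788190369/22953681*(-1) = -49 (each basis 2-blade squares to minus the product of its generators' squares); cross terms between blades sharing an index anticommute and cancel. So B^2 = -49.
Answer: rotation, certificate B^2 = -49. One invariant decides it: the square -49 survives every conjugation, and its sign is exactly the classification.


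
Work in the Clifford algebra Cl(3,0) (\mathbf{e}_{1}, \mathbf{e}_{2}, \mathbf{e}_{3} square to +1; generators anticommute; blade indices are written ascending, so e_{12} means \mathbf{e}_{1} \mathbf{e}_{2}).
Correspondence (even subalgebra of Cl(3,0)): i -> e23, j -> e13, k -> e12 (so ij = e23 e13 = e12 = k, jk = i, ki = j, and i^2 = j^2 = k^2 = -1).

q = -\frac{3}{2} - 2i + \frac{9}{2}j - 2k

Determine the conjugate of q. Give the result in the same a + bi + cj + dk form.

In blades: q = -\frac{3}{2} - 2 e_{12} + \frac{9}{2} e_{13} - 2 e_{23}.
Quaternion conjugation is reversion on the even subalgebra: the scalar is fixed and every grade-2 blade flips sign, giving -\frac{3}{2} + 2 e_{12} - \frac{9}{2} e_{13} + 2 e_{23}; translating back:
Answer: -\frac{3}{2} + 2i - \frac{9}{2}j + 2k


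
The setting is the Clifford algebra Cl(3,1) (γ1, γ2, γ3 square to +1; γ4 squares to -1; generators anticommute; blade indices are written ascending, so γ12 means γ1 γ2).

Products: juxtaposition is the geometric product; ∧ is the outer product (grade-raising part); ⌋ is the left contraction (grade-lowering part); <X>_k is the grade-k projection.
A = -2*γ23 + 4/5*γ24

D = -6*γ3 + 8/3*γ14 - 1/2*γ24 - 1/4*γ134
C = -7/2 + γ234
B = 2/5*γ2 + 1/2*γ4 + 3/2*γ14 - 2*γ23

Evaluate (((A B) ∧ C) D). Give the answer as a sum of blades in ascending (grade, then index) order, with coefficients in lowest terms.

step 1: -4 - 2/5*γ2 + 4/5*γ3 - 8/25*γ4 - 6/5*γ12 - 8/5*γ34 - γ234 - 3*γ1234
step 2: 14 + 7/5*γ2 - 14/5*γ3 + 28/25*γ4 + 21/5*γ12 + 28/5*γ34 - 1/2*γ234 + 21/2*γ1234
step 3: 84/5 + 119/75*γ1 + 413/200*γ2 - 337/4*γ3 + 329/10*γ4 - 1/8*γ12 - 2821/300*γ13 + 518/15*γ14 + 112/5*γ23 - 106/5*γ24 + 168/25*γ34 - 398/15*γ123 + 889/15*γ124 + 119/30*γ134 - 7/20*γ234 + 7/20*γ1234
Answer: 84/5 + 119/75*γ1 + 413/200*γ2 - 337/4*γ3 + 329/10*γ4 - 1/8*γ12 - 2821/300*γ13 + 518/15*γ14 + 112/5*γ23 - 106/5*γ24 + 168/25*γ34 - 398/15*γ123 + 889/15*γ124 + 119/30*γ134 - 7/20*γ234 + 7/20*γ1234


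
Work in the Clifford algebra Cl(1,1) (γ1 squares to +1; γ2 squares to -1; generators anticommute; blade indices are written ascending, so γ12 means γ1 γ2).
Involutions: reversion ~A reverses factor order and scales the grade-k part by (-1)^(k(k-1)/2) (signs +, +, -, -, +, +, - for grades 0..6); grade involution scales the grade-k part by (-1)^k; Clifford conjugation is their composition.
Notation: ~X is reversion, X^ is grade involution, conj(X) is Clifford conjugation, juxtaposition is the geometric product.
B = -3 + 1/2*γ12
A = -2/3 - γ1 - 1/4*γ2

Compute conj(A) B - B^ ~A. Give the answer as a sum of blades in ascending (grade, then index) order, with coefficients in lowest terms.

first term: 2 - 23/8*γ1 - 1/4*γ2 - 1/3*γ12
second term: 2 + 25/8*γ1 + 5/4*γ2 - 1/3*γ12
Answer: -6*γ1 - 3/2*γ2


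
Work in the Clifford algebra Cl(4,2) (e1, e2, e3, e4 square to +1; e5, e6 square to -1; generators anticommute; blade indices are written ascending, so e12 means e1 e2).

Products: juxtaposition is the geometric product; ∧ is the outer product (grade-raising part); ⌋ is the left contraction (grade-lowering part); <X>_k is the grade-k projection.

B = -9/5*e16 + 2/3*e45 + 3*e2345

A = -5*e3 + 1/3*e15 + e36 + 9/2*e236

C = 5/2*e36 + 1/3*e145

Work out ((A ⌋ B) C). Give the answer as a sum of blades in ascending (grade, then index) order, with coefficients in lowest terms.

step 1: 15*e245
step 2: -5*e12 + 75/2*e23456
Answer: -5*e12 + 75/2*e23456


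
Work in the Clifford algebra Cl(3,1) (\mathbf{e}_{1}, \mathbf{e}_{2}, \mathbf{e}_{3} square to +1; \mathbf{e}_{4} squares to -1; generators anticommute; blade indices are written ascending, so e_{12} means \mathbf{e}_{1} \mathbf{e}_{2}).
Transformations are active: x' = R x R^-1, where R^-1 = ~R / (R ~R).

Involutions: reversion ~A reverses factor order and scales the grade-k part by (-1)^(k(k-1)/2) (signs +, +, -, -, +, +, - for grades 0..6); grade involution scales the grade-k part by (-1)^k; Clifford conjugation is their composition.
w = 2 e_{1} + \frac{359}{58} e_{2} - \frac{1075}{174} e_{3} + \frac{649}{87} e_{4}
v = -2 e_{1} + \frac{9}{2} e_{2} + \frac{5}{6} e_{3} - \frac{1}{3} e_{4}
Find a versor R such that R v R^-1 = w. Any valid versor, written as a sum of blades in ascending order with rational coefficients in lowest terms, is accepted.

Reasoning: v^2 = w^2 = \frac{149}{6} since conjugation preserves the quadratic form; R = v + w = \frac{310}{29} e_{2} - \frac{155}{29} e_{3} + \frac{620}{87} e_{4} is then valid when invertible, keeping its own part and reversing (v - w)/2.
Answer: \frac{310}{29} e_{2} - \frac{155}{29} e_{3} + \frac{620}{87} e_{4}


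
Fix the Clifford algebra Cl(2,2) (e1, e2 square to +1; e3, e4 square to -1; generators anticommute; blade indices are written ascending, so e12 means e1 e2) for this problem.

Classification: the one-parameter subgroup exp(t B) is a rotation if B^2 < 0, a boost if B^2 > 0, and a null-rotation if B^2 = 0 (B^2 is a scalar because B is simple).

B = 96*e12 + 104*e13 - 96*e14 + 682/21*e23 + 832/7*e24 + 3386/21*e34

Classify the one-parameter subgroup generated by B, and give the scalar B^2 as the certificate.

B^2 term by term: the squares give (96)^2*(e12)^2 + (104)^2*(e13)^2 + (-96)^2*(e14)^2 + (682/21)^2*(e23)^2 + (832/7)^2*(e24)^2 + (3386/21)^2*(e34)^2 = 9216*(-1) + 10816*(+1) + 9216*(+1) + 465124/441*(+1) + 692224/49*(+1) + 11464996/441*(-1) = 0 (each basis 2-blade squares to minus the product of its generators' squares); cross terms between blades sharing an index anticommute and cancel; the commuting (index-disjoint) pairs give grade-4 terms 2*c*c'*(blade product), which cancel blade by blade — e1234: 216704/7 - 173056/7 - 43648/7 = 0 — confirming B is simple. So B^2 = 0.
Answer: null-rotation, certificate B^2 = 0. The class reads off the invariant scalar 0 directly.


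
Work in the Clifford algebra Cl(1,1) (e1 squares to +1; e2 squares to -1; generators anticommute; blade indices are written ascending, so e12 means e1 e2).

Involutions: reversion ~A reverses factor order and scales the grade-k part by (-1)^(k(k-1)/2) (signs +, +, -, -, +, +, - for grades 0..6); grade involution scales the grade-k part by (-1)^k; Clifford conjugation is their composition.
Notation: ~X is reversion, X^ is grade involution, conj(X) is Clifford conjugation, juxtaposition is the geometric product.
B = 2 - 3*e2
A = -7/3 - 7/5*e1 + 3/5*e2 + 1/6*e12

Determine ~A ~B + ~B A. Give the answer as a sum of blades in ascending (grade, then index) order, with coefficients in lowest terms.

first term: -43/15 - 33/10*e1 + 41/5*e2 + 58/15*e12
second term: -43/15 - 33/10*e1 + 41/5*e2 - 58/15*e12
Answer: -86/15 - 33/5*e1 + 82/5*e2


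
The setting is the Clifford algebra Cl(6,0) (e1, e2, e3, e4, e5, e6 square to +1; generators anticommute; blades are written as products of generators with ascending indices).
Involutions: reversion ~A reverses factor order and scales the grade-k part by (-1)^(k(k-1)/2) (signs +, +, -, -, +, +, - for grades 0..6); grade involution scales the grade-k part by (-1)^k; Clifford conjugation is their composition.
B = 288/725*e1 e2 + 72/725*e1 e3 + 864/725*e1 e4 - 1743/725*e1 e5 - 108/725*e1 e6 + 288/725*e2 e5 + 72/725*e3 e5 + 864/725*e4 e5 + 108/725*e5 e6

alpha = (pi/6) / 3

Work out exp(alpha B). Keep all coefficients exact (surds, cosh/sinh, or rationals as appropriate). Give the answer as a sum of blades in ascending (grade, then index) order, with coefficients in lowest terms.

B^2 term by term: the squares give (288/725)^2*(e1 e2)^2 + (72/725)^2*(e1 e3)^2 + (864/725)^2*(e1 e4)^2 + (-1743/725)^2*(e1 e5)^2 + (-108/725)^2*(e1 e6)^2 + (288/725)^2*(e2 e5)^2 + (72/725)^2*(e3 e5)^2 + (864/725)^2*(e4 e5)^2 + (108/725)^2*(e5 e6)^2 = 82944/525625*(-1) + 5184/525625*(-1) + 746496/525625*(-1) + 3038049/525625*(-1) + 11664/525625*(-1) + 82944/525625*(-1) + 5184/525625*(-1) + 746496/525625*(-1) + 11664/525625*(-1) = -9 (each basis 2-blade squares to minus the product of its generators' squares); cross terms between blades sharing an index anticommute and cancel; the commuting (index-disjoint) pairs give grade-4 terms 2*c*c'*(blade product), which cancel blade by blade — e1 e2 e3 e5: 41472/525625 - 41472/525625 = 0; e1 e2 e4 e5: 497664/525625 - 497664/525625 = 0; e1 e2 e5 e6: 62208/525625 - 62208/525625 = 0; e1 e3 e4 e5: 124416/525625 - 124416/525625 = 0; e1 e3 e5 e6: 15552/525625 - 15552/525625 = 0; e1 e4 e5 e6: 186624/525625 - 186624/525625 = 0 — confirming B is simple. So B^2 = -9.
B^2 = -9 — the series telescopes trigonometrically here: l = 3, alpha*l = pi/6, so exp(alpha B) = cos(pi/6) + (sin(pi/6)/3)*B = sqrt(3)/2 + (1/6)*B.
Answer: sqrt(3)/2 + 48/725*e1 e2 + 12/725*e1 e3 + 144/725*e1 e4 - 581/1450*e1 e5 - 18/725*e1 e6 + 48/725*e2 e5 + 12/725*e3 e5 + 144/725*e4 e5 + 18/725*e5 e6


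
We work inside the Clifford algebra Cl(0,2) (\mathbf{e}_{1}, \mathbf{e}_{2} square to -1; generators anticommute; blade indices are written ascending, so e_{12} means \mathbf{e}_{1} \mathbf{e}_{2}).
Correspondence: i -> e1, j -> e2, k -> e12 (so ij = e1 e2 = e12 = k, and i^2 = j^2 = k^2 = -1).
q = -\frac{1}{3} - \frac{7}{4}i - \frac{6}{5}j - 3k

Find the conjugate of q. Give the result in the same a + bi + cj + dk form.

In blades: q = -\frac{1}{3} - \frac{7}{4} e_{1} - \frac{6}{5} e_{2} - 3 e_{12}.
Conjugation here is Clifford conjugation: the scalar is fixed and the grade-1 and grade-2 blades all flip sign, giving -\frac{1}{3} + \frac{7}{4} e_{1} + \frac{6}{5} e_{2} + 3 e_{12}; translating back:
Answer: -\frac{1}{3} + \frac{7}{4}i + \frac{6}{5}j + 3k


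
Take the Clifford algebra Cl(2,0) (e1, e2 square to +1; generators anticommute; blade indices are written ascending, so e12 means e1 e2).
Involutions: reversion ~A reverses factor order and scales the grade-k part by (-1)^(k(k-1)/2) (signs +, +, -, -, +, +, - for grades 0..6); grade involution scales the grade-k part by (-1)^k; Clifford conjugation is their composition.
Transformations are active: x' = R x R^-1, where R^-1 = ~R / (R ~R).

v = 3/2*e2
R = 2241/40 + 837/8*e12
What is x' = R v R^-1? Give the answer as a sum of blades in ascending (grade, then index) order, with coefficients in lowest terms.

~R = 2241/40 - 837/8*e12, and R ~R = 11268153/800, so R^-1 = ~R / (11268153/800).
R v = 2511/16*e1 + 6723/80*e2
Answer: 38595/30914*e1 - 12852/15457*e2


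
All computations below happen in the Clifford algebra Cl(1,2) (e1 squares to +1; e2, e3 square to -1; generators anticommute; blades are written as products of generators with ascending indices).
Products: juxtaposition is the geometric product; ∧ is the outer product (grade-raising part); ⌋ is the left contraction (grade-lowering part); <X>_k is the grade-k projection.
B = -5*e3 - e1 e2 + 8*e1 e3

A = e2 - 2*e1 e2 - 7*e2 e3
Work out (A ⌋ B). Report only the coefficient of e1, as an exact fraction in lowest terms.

step 1: 2 - e1
Answer: -1


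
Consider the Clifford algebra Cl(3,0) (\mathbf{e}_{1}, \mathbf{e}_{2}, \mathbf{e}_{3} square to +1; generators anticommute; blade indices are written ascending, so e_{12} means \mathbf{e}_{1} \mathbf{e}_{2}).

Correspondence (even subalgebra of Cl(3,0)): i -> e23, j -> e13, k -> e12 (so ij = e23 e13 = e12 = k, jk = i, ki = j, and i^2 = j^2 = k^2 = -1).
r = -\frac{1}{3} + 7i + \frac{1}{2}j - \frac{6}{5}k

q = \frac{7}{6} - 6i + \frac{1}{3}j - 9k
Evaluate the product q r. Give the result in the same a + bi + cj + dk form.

In blades: q = \frac{7}{6} - 9 e_{12} + \frac{1}{3} e_{13} - 6 e_{23}, r = -\frac{1}{3} - \frac{6}{5} e_{12} + \frac{1}{2} e_{13} + 7 e_{23}.
Distribute q over r term by term (generator squares from the signature, products reordered to ascending indices): (\frac{7}{6})*r = -\frac{7}{18} - \frac{7}{5} e_{12} + \frac{7}{12} e_{13} + \frac{49}{6} e_{23}; (-9 e_{12})*r = -\frac{54}{5} + 3 e_{12} - 63 e_{13} + \frac{9}{2} e_{23}; (\frac{1}{3} e_{13})*r = -\frac{1}{6} - \frac{7}{3} e_{12} - \frac{1}{9} e_{13} - \frac{2}{5} e_{23}; (-6 e_{23})*r = 42 - 3 e_{12} - \frac{36}{5} e_{13} + 2 e_{23}.
Sum: \frac{1379}{45} - \frac{56}{15} e_{12} - \frac{12551}{180} e_{13} + \frac{214}{15} e_{23}; translating back through the correspondence:
Answer: \frac{1379}{45} + \frac{214}{15}i - \frac{12551}{180}j - \frac{56}{15}k


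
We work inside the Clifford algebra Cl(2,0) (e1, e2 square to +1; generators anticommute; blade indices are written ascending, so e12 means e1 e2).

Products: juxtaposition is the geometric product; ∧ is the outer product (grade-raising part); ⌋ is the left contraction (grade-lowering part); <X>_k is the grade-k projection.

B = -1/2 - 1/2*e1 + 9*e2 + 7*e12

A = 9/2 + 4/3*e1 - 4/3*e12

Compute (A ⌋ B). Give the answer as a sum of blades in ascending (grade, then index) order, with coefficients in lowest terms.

step 1: 77/12 - 9/4*e1 + 299/6*e2 + 63/2*e12
Answer: 77/12 - 9/4*e1 + 299/6*e2 + 63/2*e12


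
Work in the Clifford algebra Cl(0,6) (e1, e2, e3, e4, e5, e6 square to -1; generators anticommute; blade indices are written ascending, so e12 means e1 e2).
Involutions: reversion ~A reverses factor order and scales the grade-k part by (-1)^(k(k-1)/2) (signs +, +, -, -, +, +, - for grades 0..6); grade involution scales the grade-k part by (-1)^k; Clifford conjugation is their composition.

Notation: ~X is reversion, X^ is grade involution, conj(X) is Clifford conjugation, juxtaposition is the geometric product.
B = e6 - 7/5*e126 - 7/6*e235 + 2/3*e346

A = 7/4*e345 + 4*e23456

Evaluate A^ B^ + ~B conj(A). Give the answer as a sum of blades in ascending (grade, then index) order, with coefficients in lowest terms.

first term: 49/24*e24 + 8/3*e25 + 14/3*e46 - 7/6*e56 + 28/5*e1345 - 4*e2345 + 7/4*e3456 - 49/20*e123456
second term: 49/24*e24 + 8/3*e25 + 14/3*e46 - 7/6*e56 - 28/5*e1345 + 4*e2345 - 7/4*e3456 - 49/20*e123456
Answer: 49/12*e24 + 16/3*e25 + 28/3*e46 - 7/3*e56 - 49/10*e123456


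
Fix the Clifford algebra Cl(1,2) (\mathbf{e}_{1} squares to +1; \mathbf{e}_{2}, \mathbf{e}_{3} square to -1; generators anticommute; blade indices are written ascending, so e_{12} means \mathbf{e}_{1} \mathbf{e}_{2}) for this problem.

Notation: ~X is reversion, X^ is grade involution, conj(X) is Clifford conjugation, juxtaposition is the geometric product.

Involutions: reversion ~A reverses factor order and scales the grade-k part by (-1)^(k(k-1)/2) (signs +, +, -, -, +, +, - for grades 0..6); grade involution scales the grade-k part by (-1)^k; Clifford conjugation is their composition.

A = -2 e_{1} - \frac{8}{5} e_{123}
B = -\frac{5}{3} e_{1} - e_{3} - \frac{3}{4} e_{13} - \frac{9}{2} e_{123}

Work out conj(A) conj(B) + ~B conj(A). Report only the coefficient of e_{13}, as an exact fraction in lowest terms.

first term: -\frac{58}{15} + \frac{6}{5} e_{2} + \frac{3}{2} e_{3} + \frac{8}{5} e_{12} + 2 e_{13} - \frac{35}{3} e_{23}
second term: \frac{58}{15} + \frac{6}{5} e_{2} - \frac{3}{2} e_{3} - \frac{8}{5} e_{12} + 2 e_{13} + \frac{35}{3} e_{23}
Answer: 4


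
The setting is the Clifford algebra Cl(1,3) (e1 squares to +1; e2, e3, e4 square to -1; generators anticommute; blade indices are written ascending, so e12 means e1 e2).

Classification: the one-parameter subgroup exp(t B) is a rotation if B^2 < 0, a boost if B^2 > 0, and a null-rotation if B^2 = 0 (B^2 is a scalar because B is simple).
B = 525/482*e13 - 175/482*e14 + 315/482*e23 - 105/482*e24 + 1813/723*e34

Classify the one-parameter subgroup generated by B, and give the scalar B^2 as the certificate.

B^2 term by term: the squares give (525/482)^2*(e13)^2 + (-175/482)^2*(e14)^2 + (315/482)^2*(e23)^2 + (-105/482)^2*(e24)^2 + (1813/723)^2*(e34)^2 = 275625/232324*(+1) + 30625/232324*(+1) + 99225/232324*(-1) + 11025/232324*(-1) + 3286969/522729*(-1) = -49/9 (each basis 2-blade squares to minus the product of its generators' squares); cross terms between blades sharing an index anticommute and cancel; the commuting (index-disjoint) pairs give grade-4 terms 2*c*c'*(blade product), which cancel blade by blade — e1234: 55125/116162 - 55125/116162 = 0 — confirming B is simple. So B^2 = -49/9.
Answer: rotation, certificate B^2 = -49/9. The class reads off the invariant scalar -49/9 directly.


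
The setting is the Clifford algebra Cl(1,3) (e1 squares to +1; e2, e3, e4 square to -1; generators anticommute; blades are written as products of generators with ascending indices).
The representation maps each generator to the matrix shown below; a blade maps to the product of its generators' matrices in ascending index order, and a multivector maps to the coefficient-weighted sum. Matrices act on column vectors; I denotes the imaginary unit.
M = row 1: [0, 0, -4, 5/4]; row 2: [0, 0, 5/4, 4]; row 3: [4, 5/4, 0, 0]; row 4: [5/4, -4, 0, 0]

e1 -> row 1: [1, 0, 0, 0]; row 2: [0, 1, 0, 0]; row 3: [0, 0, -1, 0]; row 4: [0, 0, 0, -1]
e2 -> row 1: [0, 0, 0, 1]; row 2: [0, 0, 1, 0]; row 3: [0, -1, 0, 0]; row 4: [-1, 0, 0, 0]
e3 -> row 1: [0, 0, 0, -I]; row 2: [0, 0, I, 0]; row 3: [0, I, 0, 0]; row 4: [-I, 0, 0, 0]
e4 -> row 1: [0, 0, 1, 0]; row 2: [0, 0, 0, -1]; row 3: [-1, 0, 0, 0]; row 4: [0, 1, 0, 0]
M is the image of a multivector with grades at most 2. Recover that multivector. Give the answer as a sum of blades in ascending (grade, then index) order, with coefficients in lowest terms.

Method: the blade images are trace-orthogonal — tr(rho(e_A) rho(e_B)^-1) = 4 if A = B and 0 otherwise — and rho(e_A)^-1 = (e_A)^2 * rho(e_A) with (e_A)^2 = +1 or -1, so the coefficient of e_A in the preimage is (e_A)^2 * tr(M rho(e_A))/4.
Nonzero projections over blades of grade <= 2: e4: (e4)^2 = -1, tr(M rho(e4)) = 16, coefficient -4; e1 e2: (e1 e2)^2 = +1, tr(M rho(e1 e2)) = 5, coefficient 5/4. Every other blade of grade <= 2 projects to 0.
Answer: -4*e4 + 5/4*e1 e2


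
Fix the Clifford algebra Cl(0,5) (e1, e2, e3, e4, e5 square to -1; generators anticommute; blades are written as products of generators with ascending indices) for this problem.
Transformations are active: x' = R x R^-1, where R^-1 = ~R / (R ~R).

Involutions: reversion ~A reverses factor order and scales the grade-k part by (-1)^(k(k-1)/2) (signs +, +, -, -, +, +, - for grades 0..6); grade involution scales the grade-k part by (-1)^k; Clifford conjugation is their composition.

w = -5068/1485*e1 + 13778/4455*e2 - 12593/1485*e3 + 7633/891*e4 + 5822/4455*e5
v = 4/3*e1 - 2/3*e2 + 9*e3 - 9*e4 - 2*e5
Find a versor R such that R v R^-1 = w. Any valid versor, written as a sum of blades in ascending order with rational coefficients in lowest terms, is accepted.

A norm check does it: q(v) = q(w) = -1514/9, hence R = v + w = -3088/1485*e1 + 10808/4455*e2 + 772/1485*e3 - 386/891*e4 - 3088/4455*e5 realises the map — parallel part kept, (v - w)/2 negated, v carried to w.
Answer: -3088/1485*e1 + 10808/4455*e2 + 772/1485*e3 - 386/891*e4 - 3088/4455*e5


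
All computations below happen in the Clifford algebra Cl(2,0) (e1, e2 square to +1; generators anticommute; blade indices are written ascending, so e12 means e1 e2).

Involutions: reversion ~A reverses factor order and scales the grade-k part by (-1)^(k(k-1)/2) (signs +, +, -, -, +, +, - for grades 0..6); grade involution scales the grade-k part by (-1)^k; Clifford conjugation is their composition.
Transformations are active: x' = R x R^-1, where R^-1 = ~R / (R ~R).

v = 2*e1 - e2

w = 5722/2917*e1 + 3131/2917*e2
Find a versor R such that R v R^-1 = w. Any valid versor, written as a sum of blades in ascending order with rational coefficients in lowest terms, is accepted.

A norm check does it: q(v) = q(w) = 5, hence R = v + w = 11556/2917*e1 + 214/2917*e2 realises the map — parallel part kept, (v - w)/2 negated, v carried to w.
Answer: 11556/2917*e1 + 214/2917*e2


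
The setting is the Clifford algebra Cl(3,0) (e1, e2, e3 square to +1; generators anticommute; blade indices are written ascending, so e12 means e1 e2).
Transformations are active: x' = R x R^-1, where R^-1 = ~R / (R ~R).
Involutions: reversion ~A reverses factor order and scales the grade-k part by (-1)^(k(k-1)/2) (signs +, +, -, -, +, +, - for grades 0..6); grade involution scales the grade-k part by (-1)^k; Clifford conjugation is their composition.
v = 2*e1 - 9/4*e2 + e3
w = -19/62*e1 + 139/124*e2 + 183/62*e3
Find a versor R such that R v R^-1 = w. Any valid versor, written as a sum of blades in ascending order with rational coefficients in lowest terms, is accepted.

Take R = v + w = 105/62*e1 - 35/31*e2 + 245/62*e3. Because q(v) = q(w) = 161/16, conjugation by R sends v exactly to w.
Answer: 105/62*e1 - 35/31*e2 + 245/62*e3


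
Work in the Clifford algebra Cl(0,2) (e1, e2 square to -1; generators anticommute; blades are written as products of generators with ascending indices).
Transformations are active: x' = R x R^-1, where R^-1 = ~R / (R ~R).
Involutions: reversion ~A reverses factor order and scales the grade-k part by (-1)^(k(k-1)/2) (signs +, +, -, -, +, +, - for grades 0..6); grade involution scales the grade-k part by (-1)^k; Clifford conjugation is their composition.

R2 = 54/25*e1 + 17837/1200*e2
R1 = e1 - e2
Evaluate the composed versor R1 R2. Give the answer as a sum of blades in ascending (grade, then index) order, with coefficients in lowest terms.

Distribute over the terms of R1 (each basis-blade product reordered to ascending indices, repeated generators contracted through their squares):
(e1) R2 = -54/25 + 17837/1200*e1 e2
(-e2) R2 = 17837/1200 + 54/25*e1 e2
Summing the partial products and collecting blades:
Answer: 3049/240 + 20429/1200*e1 e2


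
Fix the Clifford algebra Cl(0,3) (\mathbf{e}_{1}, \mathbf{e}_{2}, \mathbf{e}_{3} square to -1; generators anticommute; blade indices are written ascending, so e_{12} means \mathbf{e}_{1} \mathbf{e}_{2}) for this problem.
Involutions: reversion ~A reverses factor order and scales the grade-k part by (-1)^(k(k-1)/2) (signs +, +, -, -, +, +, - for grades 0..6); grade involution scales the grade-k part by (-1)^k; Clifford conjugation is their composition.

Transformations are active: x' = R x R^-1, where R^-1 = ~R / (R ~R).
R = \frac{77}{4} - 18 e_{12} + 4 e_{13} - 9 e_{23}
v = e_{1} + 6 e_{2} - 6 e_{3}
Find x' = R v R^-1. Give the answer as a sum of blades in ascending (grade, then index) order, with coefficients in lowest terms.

~R = \frac{77}{4} + 18 e_{12} - 4 e_{13} + 9 e_{23}, and R ~R = \frac{12665}{16}, so R^-1 = ~R / (\frac{12665}{16}).
R v = \frac{605}{4} e_{1} + \frac{87}{2} e_{2} - \frac{331}{2} e_{3} + 75 e_{123}
Answer: \frac{693}{149} e_{1} - \frac{58794}{12665} e_{2} - \frac{69158}{12665} e_{3}


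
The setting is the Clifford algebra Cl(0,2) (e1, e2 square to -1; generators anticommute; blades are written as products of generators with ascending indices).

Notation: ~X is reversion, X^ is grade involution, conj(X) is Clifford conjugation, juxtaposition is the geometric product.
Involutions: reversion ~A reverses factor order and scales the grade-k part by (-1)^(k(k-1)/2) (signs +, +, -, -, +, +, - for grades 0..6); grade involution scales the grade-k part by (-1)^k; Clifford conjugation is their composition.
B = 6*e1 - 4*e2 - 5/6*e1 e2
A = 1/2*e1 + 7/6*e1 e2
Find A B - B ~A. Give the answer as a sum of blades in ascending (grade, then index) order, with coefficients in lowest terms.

first term: -73/36 + 14/3*e1 + 89/12*e2 - 2*e1 e2
second term: -143/36 + 14/3*e1 + 79/12*e2 + 2*e1 e2
Answer: 35/18 + 5/6*e2 - 4*e1 e2


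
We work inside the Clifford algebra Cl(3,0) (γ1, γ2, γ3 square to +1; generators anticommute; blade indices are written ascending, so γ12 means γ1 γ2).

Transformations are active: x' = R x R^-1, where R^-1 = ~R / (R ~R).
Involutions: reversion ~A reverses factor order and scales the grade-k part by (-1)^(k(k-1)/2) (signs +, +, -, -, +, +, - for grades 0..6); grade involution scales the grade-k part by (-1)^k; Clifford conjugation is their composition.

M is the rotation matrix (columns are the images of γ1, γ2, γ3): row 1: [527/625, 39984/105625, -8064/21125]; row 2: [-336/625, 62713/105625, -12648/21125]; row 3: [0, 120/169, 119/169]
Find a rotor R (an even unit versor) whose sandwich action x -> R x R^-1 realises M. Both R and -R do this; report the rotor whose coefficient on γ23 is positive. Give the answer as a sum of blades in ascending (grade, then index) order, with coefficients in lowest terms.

Method: write R = a + b12*γ12 + b13*γ13 + b23*γ23 with a^2 + b12^2 + b13^2 + b23^2 = 1 (so R^-1 = ~R). Expanding the columns R e_j ~R gives tr M = 4a^2 - 1 and, from the antisymmetric part, M21 - M12 = -4a*b12, M13 - M31 = 4a*b13, M32 - M23 = -4a*b23.
Here tr M = 226151/105625, so a^2 = (1 + tr M)/4 = 82944/105625 and a = ±288/325. Taking a = 288/325: M21 - M12 = -96768/105625, M13 - M31 = -8064/21125, M32 - M23 = 27648/21125, giving b12 = 84/325, b13 = -7/65, b23 = -24/65, i.e. R = 288/325 + 84/325*γ12 - 7/65*γ13 - 24/65*γ23.
Its γ23 coefficient is negative, so report the other preimage -R.
Answer: -288/325 - 84/325*γ12 + 7/65*γ13 + 24/65*γ23. Recall the cover is two-to-one: with M of trace 226151/105625, both preimages act alike, and the stated γ23 sign chooses the sheet.


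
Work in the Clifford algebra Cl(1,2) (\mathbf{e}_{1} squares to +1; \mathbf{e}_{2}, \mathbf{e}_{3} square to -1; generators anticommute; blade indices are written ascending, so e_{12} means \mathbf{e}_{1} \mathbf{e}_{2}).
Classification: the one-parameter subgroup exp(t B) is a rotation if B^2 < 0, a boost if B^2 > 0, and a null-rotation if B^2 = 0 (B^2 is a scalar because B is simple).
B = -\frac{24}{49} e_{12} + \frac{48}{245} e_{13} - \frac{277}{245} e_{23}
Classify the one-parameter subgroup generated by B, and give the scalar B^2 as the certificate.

B^2 term by term: the squares give (-\frac{24}{49})^2*(e_{12})^2 + (\frac{48}{245})^2*(e_{13})^2 + (-\frac{277}{245})^2*(e_{23})^2 = \frac{576}{2401}*(+1) + \frac{2304}{60025}*(+1) + \frac{76729}{60025}*(-1) = -1 (each basis 2-blade squares to minus the product of its generators' squares); cross terms between blades sharing an index anticommute and cancel. So B^2 = -1.
Answer: rotation, certificate B^2 = -1. B^2 = -1 is basis-independent, so its sign is the whole story.


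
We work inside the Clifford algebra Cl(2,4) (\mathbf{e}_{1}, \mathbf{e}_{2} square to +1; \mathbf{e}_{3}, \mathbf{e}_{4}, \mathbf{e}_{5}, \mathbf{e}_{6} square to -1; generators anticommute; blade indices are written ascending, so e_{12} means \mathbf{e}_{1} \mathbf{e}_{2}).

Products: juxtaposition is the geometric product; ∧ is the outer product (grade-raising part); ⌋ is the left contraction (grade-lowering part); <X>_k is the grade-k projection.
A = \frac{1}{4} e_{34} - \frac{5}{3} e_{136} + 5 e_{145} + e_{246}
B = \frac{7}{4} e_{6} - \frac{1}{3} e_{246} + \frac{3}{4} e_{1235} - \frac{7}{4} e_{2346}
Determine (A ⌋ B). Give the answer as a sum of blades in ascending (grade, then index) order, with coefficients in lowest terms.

step 1: \frac{1}{3} + \frac{7}{4} e_{3} + \frac{7}{16} e_{26}
Answer: \frac{1}{3} + \frac{7}{4} e_{3} + \frac{7}{16} e_{26}
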